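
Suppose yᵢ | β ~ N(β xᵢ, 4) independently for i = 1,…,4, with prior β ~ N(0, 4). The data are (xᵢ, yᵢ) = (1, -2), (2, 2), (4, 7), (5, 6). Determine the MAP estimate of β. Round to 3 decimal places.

β̂_MAP = 1.277

log p(β | y) = −Σ(yᵢ − βxᵢ)²/(2·4) − β²/(2·4) + const.
Setting the derivative to zero: Σxᵢ(yᵢ − βxᵢ)/4 − β/4 = 0, so β = Σxᵢyᵢ / (Σxᵢ² + σ²/τ²).
Σxᵢyᵢ = 1·(-2) + 2·2 + 4·7 + 5·6 = 60; Σxᵢ² = 46; σ²/τ² = 1.
β̂_MAP = 60 / (46 + 1) = 60/47 ≈ 1.277.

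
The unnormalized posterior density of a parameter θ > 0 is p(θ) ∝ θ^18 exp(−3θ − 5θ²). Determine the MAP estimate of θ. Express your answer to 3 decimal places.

θ̂_MAP = 1.200

ℓ'(θ) = 18/θ − 3 − 10θ. Setting this to zero and multiplying by θ: 10θ² + 3θ − 18 = 0.
θ = (−3 + √(3² + 4·10·18)) / (2·10) = (−3 + √729) / 20 = (−3 + 27)/20 = 6/5.
ℓ''(θ) = −18/θ² − 10 < 0, confirming a maximum.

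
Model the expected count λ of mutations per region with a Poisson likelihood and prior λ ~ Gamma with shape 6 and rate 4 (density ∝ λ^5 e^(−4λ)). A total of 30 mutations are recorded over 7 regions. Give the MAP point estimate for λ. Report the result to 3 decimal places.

Σxᵢ = 30, n = 7.
Posterior ∝ λ^5e^(−4λ) · λ^30e^(−7λ) = λ^35e^(−11λ), i.e. Gamma(shape=36, rate=11).
The mode of a Gamma(a, b) with a ≥ 1 (shape–rate) is (a−1)/b = 35/11 ≈ 3.182.

λ̂_MAP = 3.182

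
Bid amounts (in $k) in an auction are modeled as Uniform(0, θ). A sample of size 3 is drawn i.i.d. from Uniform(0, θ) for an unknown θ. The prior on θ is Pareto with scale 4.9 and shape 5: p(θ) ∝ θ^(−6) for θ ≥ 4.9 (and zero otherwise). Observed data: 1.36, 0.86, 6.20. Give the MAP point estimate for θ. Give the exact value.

The Uniform(0, θ) likelihood is θ^(−n) for θ ≥ max(xᵢ), zero otherwise. Here max(xᵢ) = 6.20.
Posterior ∝ θ^(−6) · θ^(−3) = θ^(−9) on θ ≥ max(4.9, 6.20) = 6.20.
This density is strictly decreasing in θ, so the posterior mode lies at the lower boundary of the support.

θ̂_MAP = 6.20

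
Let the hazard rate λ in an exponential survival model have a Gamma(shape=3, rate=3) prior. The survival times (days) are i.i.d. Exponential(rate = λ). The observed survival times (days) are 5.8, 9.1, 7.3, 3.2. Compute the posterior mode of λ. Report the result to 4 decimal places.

The Exponential(rate=λ) likelihood is ∝ λ^n e^(−λΣtᵢ). Here n = 4 and Σtᵢ = 5.8 + 9.1 + 7.3 + 3.2 = 25.4.
Posterior ∝ λ^2e^(−3λ) · λ^4e^(−25.4λ) = λ^6e^(−28.4λ), i.e. Gamma(7, 28.4).
Mode = (a−1)/b = 6/28.4 ≈ 0.2113.

λ̂_MAP = 0.2113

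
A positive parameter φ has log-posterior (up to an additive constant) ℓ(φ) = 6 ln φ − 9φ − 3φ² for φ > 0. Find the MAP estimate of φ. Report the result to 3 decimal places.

ℓ'(φ) = 6/φ − 9 − 6φ. Setting this to zero and multiplying by φ: 6φ² + 9φ − 6 = 0.
φ = (−9 + √(9² + 4·6·6)) / (2·6) = (−9 + √225) / 12 = (−9 + 15)/12 = 1/2.
ℓ''(φ) = −6/φ² − 6 < 0, confirming a maximum.

φ̂_MAP = 0.500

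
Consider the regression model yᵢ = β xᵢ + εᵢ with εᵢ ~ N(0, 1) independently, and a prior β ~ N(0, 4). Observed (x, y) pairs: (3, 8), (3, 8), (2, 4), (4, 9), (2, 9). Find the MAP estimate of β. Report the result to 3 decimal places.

log p(β | y) = −Σ(yᵢ − βxᵢ)²/(2·1) − β²/(2·4) + const.
Setting the derivative to zero: Σxᵢ(yᵢ − βxᵢ)/1 − β/4 = 0, so β = Σxᵢyᵢ / (Σxᵢ² + σ²/τ²).
Σxᵢyᵢ = 3·8 + 3·8 + 2·4 + 4·9 + 2·9 = 110; Σxᵢ² = 42; σ²/τ² = 0.25.
β̂_MAP = 110 / (42 + 0.25) = 110/42.25 ≈ 2.604.

β̂_MAP = 2.604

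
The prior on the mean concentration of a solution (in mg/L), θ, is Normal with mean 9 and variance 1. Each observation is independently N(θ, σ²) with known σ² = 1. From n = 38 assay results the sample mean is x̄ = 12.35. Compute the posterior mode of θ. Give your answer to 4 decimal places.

θ̂_MAP = 12.2641

n = 38, x̄ = 12.35.
For a Normal prior and Normal likelihood with known variance, the posterior is Normal; its mode equals its mean, the precision-weighted average.
Prior precision 1/σ₀² = 1/1 = 1; data precision n/σ² = 38/1 = 38.
θ̂ = (1·9 + 38·12.35) / (1 + 38) = 478.3/39 = 4783/390 ≈ 12.2641.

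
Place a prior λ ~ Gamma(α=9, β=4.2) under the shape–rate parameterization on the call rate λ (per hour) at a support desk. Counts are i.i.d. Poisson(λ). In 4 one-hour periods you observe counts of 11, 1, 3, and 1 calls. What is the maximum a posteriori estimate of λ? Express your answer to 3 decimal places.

λ̂_MAP = 2.927

Σxᵢ = 11+1+3+1 = 16, with n = 4.
Posterior ∝ λ^8e^(−4.2λ) · λ^16e^(−4λ) = λ^24e^(−8.2λ), i.e. Gamma(shape=25, rate=8.2).
The mode of a Gamma(a, b) with a ≥ 1 (shape–rate) is (a−1)/b = 24/8.2 ≈ 2.927.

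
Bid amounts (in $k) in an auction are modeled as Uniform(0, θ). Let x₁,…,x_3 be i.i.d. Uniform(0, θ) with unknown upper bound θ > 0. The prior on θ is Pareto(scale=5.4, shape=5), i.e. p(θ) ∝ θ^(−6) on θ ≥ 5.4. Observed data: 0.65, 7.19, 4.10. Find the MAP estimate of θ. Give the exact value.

θ̂_MAP = 7.19

The Uniform(0, θ) likelihood is θ^(−n) for θ ≥ max(xᵢ), zero otherwise. Here max(xᵢ) = 7.19.
Posterior ∝ θ^(−6) · θ^(−3) = θ^(−9) on θ ≥ max(5.4, 7.19) = 7.19.
This density is strictly decreasing in θ, so the posterior mode lies at the lower boundary of the support.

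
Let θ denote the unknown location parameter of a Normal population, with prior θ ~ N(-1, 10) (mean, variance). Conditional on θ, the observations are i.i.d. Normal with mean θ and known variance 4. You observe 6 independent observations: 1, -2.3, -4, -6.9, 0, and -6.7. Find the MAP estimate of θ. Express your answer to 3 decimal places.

θ̂_MAP = -3.016

n = 6; x̄ = (1 + (-2.3) + (-4) + (-6.9) + 0 + (-6.7))/6 = -18.9/6 = -3.15.
For a Normal prior and Normal likelihood with known variance, the posterior is Normal; its mode equals its mean, the precision-weighted average.
Prior precision 1/σ₀² = 1/10 = 0.1; data precision n/σ² = 6/4 = 1.5.
θ̂ = (0.1·(-1) + 1.5·(-3.15)) / (0.1 + 1.5) = (-4.825)/1.6 = -3.015625 ≈ -3.016.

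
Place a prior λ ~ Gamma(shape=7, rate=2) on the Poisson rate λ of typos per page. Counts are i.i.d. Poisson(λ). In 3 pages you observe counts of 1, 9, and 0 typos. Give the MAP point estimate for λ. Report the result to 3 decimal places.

λ̂_MAP = 3.200

Σxᵢ = 1+9+0 = 10, with n = 3.
Posterior ∝ λ^6e^(−2λ) · λ^10e^(−3λ) = λ^16e^(−5λ), i.e. Gamma(shape=17, rate=5).
The mode of a Gamma(a, b) with a ≥ 1 (shape–rate) is (a−1)/b = 16/5 ≈ 3.200.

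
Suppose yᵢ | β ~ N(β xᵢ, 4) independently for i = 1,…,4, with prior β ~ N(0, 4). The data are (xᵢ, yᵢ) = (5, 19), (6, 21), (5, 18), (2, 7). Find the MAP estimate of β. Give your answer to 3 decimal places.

log p(β | y) = −Σ(yᵢ − βxᵢ)²/(2·4) − β²/(2·4) + const.
Setting the derivative to zero: Σxᵢ(yᵢ − βxᵢ)/4 − β/4 = 0, so β = Σxᵢyᵢ / (Σxᵢ² + σ²/τ²).
Σxᵢyᵢ = 5·19 + 6·21 + 5·18 + 2·7 = 325; Σxᵢ² = 90; σ²/τ² = 1.
β̂_MAP = 325 / (90 + 1) = 325/91 ≈ 3.571.

β̂_MAP = 3.571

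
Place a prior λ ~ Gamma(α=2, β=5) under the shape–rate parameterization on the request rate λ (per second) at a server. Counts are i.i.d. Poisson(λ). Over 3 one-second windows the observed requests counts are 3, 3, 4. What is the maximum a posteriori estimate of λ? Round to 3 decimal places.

λ̂_MAP = 1.375

Σxᵢ = 3+3+4 = 10, with n = 3.
Posterior ∝ λe^(−5λ) · λ^10e^(−3λ) = λ^11e^(−8λ), i.e. Gamma(shape=12, rate=8).
The mode of a Gamma(a, b) with a ≥ 1 (shape–rate) is (a−1)/b = 11/8 ≈ 1.375.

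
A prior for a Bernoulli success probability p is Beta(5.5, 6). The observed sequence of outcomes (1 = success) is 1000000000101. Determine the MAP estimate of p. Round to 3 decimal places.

Prior: Beta(5.5, 6).
Data: 3 successes in 13 trials (from the sequence). The binomial likelihood contributes p^3(1−p)^10, so the posterior is Beta(5.5+3, 6+10) = Beta(8.5, 16).
For Beta(a, b) with a, b > 1 the mode is (a−1)/(a+b−2) = 7.5/22.5 ≈ 0.333.

p̂_MAP = 0.333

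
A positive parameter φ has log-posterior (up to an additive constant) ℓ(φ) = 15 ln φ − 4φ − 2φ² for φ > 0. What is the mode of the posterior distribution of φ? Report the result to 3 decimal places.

φ̂_MAP = 1.500

ℓ'(φ) = 15/φ − 4 − 4φ. Setting this to zero and multiplying by φ: 4φ² + 4φ − 15 = 0.
φ = (−4 + √(4² + 4·4·15)) / (2·4) = (−4 + √256) / 8 = (−4 + 16)/8 = 3/2.
ℓ''(φ) = −15/φ² − 4 < 0, confirming a maximum.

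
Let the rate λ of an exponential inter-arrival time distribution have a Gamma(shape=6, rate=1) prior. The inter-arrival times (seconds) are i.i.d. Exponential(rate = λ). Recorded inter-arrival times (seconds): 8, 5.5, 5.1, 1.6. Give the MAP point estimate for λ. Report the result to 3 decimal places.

The Exponential(rate=λ) likelihood is ∝ λ^n e^(−λΣtᵢ). Here n = 4 and Σtᵢ = 8 + 5.5 + 5.1 + 1.6 = 20.2.
Posterior ∝ λ^5e^(−1λ) · λ^4e^(−20.2λ) = λ^9e^(−21.2λ), i.e. Gamma(10, 21.2).
Mode = (a−1)/b = 9/21.2 ≈ 0.425.

λ̂_MAP = 0.425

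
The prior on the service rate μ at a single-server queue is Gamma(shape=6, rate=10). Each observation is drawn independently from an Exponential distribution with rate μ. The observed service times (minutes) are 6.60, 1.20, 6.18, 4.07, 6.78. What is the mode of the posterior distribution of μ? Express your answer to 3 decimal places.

μ̂_MAP = 0.287

The Exponential(rate=μ) likelihood is ∝ μ^n e^(−μΣtᵢ). Here n = 5 and Σtᵢ = 6.60 + 1.20 + 6.18 + 4.07 + 6.78 = 24.83.
Posterior ∝ μ^5e^(−10μ) · μ^5e^(−24.83μ) = μ^10e^(−34.83μ), i.e. Gamma(11, 34.83).
Mode = (a−1)/b = 10/34.83 ≈ 0.287.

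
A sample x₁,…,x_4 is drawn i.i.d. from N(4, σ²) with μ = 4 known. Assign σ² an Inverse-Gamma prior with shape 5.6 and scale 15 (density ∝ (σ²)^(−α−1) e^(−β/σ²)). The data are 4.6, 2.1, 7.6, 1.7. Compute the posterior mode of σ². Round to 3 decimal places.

σ̂²_MAP = 3.036

Sum of squared deviations about the known mean: SS = (4.6−4)² + (2.1−4)² + (7.6−4)² + (1.7−4)² = 22.22.
The Normal likelihood contributes (σ²)^(−n/2) exp(−SS/(2σ²)), so the posterior is Inverse-Gamma(α + n/2, β + SS/2) = Inverse-Gamma(7.6, 26.11).
The mode of Inverse-Gamma(a, b) is b/(a+1) = 26.11/8.6 ≈ 3.036.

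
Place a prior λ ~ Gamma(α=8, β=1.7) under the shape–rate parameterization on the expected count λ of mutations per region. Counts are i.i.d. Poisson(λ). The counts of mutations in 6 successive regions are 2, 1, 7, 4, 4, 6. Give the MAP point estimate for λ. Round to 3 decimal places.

λ̂_MAP = 4.026

Σxᵢ = 2+1+7+4+4+6 = 24, with n = 6.
Posterior ∝ λ^7e^(−1.7λ) · λ^24e^(−6λ) = λ^31e^(−7.7λ), i.e. Gamma(shape=32, rate=7.7).
The mode of a Gamma(a, b) with a ≥ 1 (shape–rate) is (a−1)/b = 31/7.7 ≈ 4.026.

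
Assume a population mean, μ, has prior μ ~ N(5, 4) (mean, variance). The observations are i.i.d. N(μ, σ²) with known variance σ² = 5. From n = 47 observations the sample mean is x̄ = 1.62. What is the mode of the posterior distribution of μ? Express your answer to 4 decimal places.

n = 47, x̄ = 1.62.
For a Normal prior and Normal likelihood with known variance, the posterior is Normal; its mode equals its mean, the precision-weighted average.
Prior precision 1/σ₀² = 1/4 = 0.25; data precision n/σ² = 47/5 = 9.4.
μ̂ = (0.25·5 + 9.4·1.62) / (0.25 + 9.4) = 16.478/9.65 = 8239/4825 ≈ 1.7076.

μ̂_MAP = 1.7076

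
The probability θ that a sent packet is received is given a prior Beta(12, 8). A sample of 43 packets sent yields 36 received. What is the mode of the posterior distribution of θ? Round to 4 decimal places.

θ̂_MAP = 0.7705

Prior: Beta(12, 8).
Data: 36 successes in 43 trials. The binomial likelihood contributes θ^36(1−θ)^7, so the posterior is Beta(12+36, 8+7) = Beta(48, 15).
For Beta(a, b) with a, b > 1 the mode is (a−1)/(a+b−2) = 47/61 ≈ 0.7705.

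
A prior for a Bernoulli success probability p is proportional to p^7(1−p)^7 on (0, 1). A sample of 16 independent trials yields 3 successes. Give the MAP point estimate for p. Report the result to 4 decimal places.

The prior density ∝ p^7(1−p)^7 is the kernel of Beta(8, 8).
Data: 3 successes in 16 trials. The binomial likelihood contributes p^3(1−p)^13, so the posterior is Beta(8+3, 8+13) = Beta(11, 21).
For Beta(a, b) with a, b > 1 the mode is (a−1)/(a+b−2) = 10/30 ≈ 0.3333.

p̂_MAP = 0.3333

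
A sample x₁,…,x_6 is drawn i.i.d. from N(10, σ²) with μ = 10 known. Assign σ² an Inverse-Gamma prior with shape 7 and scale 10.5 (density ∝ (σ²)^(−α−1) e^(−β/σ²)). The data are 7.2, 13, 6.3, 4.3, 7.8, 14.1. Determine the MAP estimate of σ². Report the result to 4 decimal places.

σ̂²_MAP = 4.8032

Sum of squared deviations about the known mean: SS = (7.2−10)² + (13−10)² + (6.3−10)² + (4.3−10)² + (7.8−10)² + (14.1−10)² = 84.67.
The Normal likelihood contributes (σ²)^(−n/2) exp(−SS/(2σ²)), so the posterior is Inverse-Gamma(α + n/2, β + SS/2) = Inverse-Gamma(10, 52.835).
The mode of Inverse-Gamma(a, b) is b/(a+1) = 52.835/11 ≈ 4.8032.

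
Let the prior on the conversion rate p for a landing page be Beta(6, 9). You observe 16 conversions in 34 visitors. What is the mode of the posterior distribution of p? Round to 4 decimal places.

Prior: Beta(6, 9).
Data: 16 successes in 34 trials. The binomial likelihood contributes p^16(1−p)^18, so the posterior is Beta(6+16, 9+18) = Beta(22, 27).
For Beta(a, b) with a, b > 1 the mode is (a−1)/(a+b−2) = 21/47 ≈ 0.4468.

p̂_MAP = 0.4468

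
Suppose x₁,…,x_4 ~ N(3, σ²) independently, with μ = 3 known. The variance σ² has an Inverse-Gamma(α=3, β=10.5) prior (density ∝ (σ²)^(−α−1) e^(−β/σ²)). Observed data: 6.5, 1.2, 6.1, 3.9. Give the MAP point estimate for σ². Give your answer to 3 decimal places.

Sum of squared deviations about the known mean: SS = (6.5−3)² + (1.2−3)² + (6.1−3)² + (3.9−3)² = 25.91.
The Normal likelihood contributes (σ²)^(−n/2) exp(−SS/(2σ²)), so the posterior is Inverse-Gamma(α + n/2, β + SS/2) = Inverse-Gamma(5, 23.455).
The mode of Inverse-Gamma(a, b) is b/(a+1) = 23.455/6 ≈ 3.909.

σ̂²_MAP = 3.909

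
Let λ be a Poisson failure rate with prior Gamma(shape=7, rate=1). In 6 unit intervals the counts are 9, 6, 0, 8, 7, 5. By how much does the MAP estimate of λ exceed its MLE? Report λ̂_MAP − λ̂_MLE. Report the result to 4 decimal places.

Σxᵢ = 35. Posterior is Gamma(42, 7); MAP = (42−1)/7 = 41/7 ≈ 5.85714.
MLE = x̄ = 35/6 ≈ 5.83333.
Difference = 41/7 − 35/6 = 1/42 ≈ 0.0238.

MAP − MLE = 0.0238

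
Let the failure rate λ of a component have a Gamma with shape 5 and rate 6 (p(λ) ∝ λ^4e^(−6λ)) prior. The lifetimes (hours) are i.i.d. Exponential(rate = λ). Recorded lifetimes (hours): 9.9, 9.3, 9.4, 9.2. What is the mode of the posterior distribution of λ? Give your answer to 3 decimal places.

The Exponential(rate=λ) likelihood is ∝ λ^n e^(−λΣtᵢ). Here n = 4 and Σtᵢ = 9.9 + 9.3 + 9.4 + 9.2 = 37.8.
Posterior ∝ λ^4e^(−6λ) · λ^4e^(−37.8λ) = λ^8e^(−43.8λ), i.e. Gamma(9, 43.8).
Mode = (a−1)/b = 8/43.8 ≈ 0.183.

λ̂_MAP = 0.183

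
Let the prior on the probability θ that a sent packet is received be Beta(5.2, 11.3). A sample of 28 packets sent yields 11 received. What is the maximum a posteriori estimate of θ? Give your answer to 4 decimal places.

θ̂_MAP = 0.3576

Prior: Beta(5.2, 11.3).
Data: 11 successes in 28 trials. The binomial likelihood contributes θ^11(1−θ)^17, so the posterior is Beta(5.2+11, 11.3+17) = Beta(16.2, 28.3).
For Beta(a, b) with a, b > 1 the mode is (a−1)/(a+b−2) = 15.2/42.5 ≈ 0.3576.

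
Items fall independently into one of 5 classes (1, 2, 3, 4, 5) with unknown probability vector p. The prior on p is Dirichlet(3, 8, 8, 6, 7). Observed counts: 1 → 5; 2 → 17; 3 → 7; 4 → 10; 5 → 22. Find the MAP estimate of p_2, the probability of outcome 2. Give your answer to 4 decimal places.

MAP estimate: 0.2727

The posterior is Dirichlet(αᵢ + nᵢ) = Dirichlet(8, 25, 15, 16, 29).
For a Dirichlet(a₁,…,a_K) with all aᵢ > 1, the mode has j-th component (aⱼ − 1)/(Σaᵢ − K).
Here Σaᵢ = 93 and K = 5, so p_2 = (25 − 1)/(93 − 5) = 24/88 ≈ 0.2727.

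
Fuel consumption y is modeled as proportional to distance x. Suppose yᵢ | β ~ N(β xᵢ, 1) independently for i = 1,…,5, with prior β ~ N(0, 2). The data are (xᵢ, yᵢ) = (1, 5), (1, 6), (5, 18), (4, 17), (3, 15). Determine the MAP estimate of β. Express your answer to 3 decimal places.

log p(β | y) = −Σ(yᵢ − βxᵢ)²/(2·1) − β²/(2·2) + const.
Setting the derivative to zero: Σxᵢ(yᵢ − βxᵢ)/1 − β/2 = 0, so β = Σxᵢyᵢ / (Σxᵢ² + σ²/τ²).
Σxᵢyᵢ = 1·5 + 1·6 + 5·18 + 4·17 + 3·15 = 214; Σxᵢ² = 52; σ²/τ² = 0.5.
β̂_MAP = 214 / (52 + 0.5) = 214/52.5 ≈ 4.076.

β̂_MAP = 4.076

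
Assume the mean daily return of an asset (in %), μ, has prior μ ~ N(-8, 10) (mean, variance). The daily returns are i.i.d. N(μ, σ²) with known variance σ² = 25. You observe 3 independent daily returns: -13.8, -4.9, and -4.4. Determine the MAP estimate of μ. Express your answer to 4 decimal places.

μ̂_MAP = -7.8364

n = 3; x̄ = ((-13.8) + (-4.9) + (-4.4))/3 = -23.1/3 = -7.7.
For a Normal prior and Normal likelihood with known variance, the posterior is Normal; its mode equals its mean, the precision-weighted average.
Prior precision 1/σ₀² = 1/10 = 0.1; data precision n/σ² = 3/25 = 0.12.
μ̂ = (0.1·(-8) + 0.12·(-7.7)) / (0.1 + 0.12) = (-1.724)/0.22 = -431/55 ≈ -7.8364.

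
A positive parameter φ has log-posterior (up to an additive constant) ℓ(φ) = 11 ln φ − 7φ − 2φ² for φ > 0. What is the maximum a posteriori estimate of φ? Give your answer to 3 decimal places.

φ̂_MAP = 1.000

ℓ'(φ) = 11/φ − 7 − 4φ. Setting this to zero and multiplying by φ: 4φ² + 7φ − 11 = 0.
φ = (−7 + √(7² + 4·4·11)) / (2·4) = (−7 + √225) / 8 = (−7 + 15)/8 = 1.
ℓ''(φ) = −11/φ² − 4 < 0, confirming a maximum.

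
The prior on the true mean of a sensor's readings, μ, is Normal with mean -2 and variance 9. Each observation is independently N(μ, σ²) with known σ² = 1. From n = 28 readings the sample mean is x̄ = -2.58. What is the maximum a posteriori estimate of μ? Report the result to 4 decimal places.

n = 28, x̄ = -2.58.
For a Normal prior and Normal likelihood with known variance, the posterior is Normal; its mode equals its mean, the precision-weighted average.
Prior precision 1/σ₀² = 1/9; data precision n/σ² = 28/1 = 28.
μ̂ = ((1/9)·(-2) + 28·(-2.58)) / (1/9 + 28) = (-16304/225)/(253/9) = -16304/6325 ≈ -2.5777.

μ̂_MAP = -2.5777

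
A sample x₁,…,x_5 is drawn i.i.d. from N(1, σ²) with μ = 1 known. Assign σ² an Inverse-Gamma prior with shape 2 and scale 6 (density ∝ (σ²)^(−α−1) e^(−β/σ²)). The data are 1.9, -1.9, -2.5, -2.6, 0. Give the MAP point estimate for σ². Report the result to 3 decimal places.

Sum of squared deviations about the known mean: SS = (1.9−1)² + (-1.9−1)² + (-2.5−1)² + (-2.6−1)² + (0−1)² = 35.43.
The Normal likelihood contributes (σ²)^(−n/2) exp(−SS/(2σ²)), so the posterior is Inverse-Gamma(α + n/2, β + SS/2) = Inverse-Gamma(4.5, 23.715).
The mode of Inverse-Gamma(a, b) is b/(a+1) = 23.715/5.5 ≈ 4.312.

σ̂²_MAP = 4.312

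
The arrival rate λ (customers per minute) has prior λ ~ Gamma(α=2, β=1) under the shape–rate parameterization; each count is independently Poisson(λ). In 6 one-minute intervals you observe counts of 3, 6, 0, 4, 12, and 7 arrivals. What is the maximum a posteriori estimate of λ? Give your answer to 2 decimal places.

λ̂_MAP = 4.71

Σxᵢ = 3+6+0+4+12+7 = 32, with n = 6.
Posterior ∝ λe^(−1λ) · λ^32e^(−6λ) = λ^33e^(−7λ), i.e. Gamma(shape=34, rate=7).
The mode of a Gamma(a, b) with a ≥ 1 (shape–rate) is (a−1)/b = 33/7 ≈ 4.71.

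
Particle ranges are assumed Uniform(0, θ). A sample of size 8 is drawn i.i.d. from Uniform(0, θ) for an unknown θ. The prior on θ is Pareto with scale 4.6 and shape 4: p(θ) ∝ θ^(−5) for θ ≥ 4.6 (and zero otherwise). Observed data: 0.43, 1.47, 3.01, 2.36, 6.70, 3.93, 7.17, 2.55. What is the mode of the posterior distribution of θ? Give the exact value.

The Uniform(0, θ) likelihood is θ^(−n) for θ ≥ max(xᵢ), zero otherwise. Here max(xᵢ) = 7.17.
Posterior ∝ θ^(−5) · θ^(−8) = θ^(−13) on θ ≥ max(4.6, 7.17) = 7.17.
This density is strictly decreasing in θ, so the posterior mode lies at the lower boundary of the support.

θ̂_MAP = 7.17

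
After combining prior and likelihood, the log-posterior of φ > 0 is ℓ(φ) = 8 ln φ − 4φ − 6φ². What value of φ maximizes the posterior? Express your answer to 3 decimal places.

ℓ'(φ) = 8/φ − 4 − 12φ. Setting this to zero and multiplying by φ: 12φ² + 4φ − 8 = 0.
φ = (−4 + √(4² + 4·12·8)) / (2·12) = (−4 + √400) / 24 = (−4 + 20)/24 = 2/3.
ℓ''(φ) = −8/φ² − 12 < 0, confirming a maximum.

φ̂_MAP = 0.667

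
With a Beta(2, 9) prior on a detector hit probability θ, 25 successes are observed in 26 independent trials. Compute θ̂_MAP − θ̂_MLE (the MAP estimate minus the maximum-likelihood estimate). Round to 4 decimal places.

Posterior is Beta(27, 10); MAP = (27−1)/(37−2) = 26/35 ≈ 0.74286.
MLE ignores the prior: θ̂_MLE = k/n = 25/26 ≈ 0.96154.
Difference = 26/35 − 25/26 = -199/910 ≈ -0.2187.

MAP − MLE = -0.2187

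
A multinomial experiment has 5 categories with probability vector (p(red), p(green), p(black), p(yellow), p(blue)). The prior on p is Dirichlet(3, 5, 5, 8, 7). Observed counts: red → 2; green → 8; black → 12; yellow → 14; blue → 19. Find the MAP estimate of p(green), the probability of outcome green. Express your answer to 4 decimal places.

The posterior is Dirichlet(αᵢ + nᵢ) = Dirichlet(5, 13, 17, 22, 26).
For a Dirichlet(a₁,…,a_K) with all aᵢ > 1, the mode has j-th component (aⱼ − 1)/(Σaᵢ − K).
Here Σaᵢ = 83 and K = 5, so p(green) = (13 − 1)/(83 − 5) = 12/78 ≈ 0.1538.

MAP estimate of p(green) = 0.1538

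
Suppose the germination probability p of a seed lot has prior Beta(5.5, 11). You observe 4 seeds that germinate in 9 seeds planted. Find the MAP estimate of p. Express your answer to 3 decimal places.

Prior: Beta(5.5, 11).
Data: 4 successes in 9 trials. The binomial likelihood contributes p^4(1−p)^5, so the posterior is Beta(5.5+4, 11+5) = Beta(9.5, 16).
For Beta(a, b) with a, b > 1 the mode is (a−1)/(a+b−2) = 8.5/23.5 ≈ 0.362.

p̂_MAP = 0.362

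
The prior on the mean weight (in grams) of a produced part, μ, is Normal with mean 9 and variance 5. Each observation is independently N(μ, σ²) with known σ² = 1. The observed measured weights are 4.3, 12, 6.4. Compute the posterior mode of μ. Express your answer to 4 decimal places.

n = 3; x̄ = (4.3 + 12 + 6.4)/3 = 22.7/3 = 227/30 ≈ 7.5667.
For a Normal prior and Normal likelihood with known variance, the posterior is Normal; its mode equals its mean, the precision-weighted average.
Prior precision 1/σ₀² = 1/5 = 0.2; data precision n/σ² = 3/1 = 3.
μ̂ = (0.2·9 + 3·(227/30)) / (0.2 + 3) = 24.5/3.2 = 7.65625 ≈ 7.6563.

μ̂_MAP = 7.6563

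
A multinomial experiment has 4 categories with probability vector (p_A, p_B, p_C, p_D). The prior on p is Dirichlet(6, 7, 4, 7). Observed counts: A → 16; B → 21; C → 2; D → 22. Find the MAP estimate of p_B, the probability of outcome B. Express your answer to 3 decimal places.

MAP estimate of p_B = 0.333

The posterior is Dirichlet(αᵢ + nᵢ) = Dirichlet(22, 28, 6, 29).
For a Dirichlet(a₁,…,a_K) with all aᵢ > 1, the mode has j-th component (aⱼ − 1)/(Σaᵢ − K).
Here Σaᵢ = 85 and K = 4, so p_B = (28 − 1)/(85 − 4) = 27/81 ≈ 0.333.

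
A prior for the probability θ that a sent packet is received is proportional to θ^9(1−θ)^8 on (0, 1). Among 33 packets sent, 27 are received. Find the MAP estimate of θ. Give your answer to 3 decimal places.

θ̂_MAP = 0.720

The prior density ∝ θ^9(1−θ)^8 is the kernel of Beta(10, 9).
Data: 27 successes in 33 trials. The binomial likelihood contributes θ^27(1−θ)^6, so the posterior is Beta(10+27, 9+6) = Beta(37, 15).
For Beta(a, b) with a, b > 1 the mode is (a−1)/(a+b−2) = 36/50 ≈ 0.720.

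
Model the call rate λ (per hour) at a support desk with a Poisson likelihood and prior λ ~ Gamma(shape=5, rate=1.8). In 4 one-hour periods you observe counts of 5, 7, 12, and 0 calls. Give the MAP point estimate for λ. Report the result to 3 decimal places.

Σxᵢ = 5+7+12+0 = 24, with n = 4.
Posterior ∝ λ^4e^(−1.8λ) · λ^24e^(−4λ) = λ^28e^(−5.8λ), i.e. Gamma(shape=29, rate=5.8).
The mode of a Gamma(a, b) with a ≥ 1 (shape–rate) is (a−1)/b = 28/5.8 ≈ 4.828.

λ̂_MAP = 4.828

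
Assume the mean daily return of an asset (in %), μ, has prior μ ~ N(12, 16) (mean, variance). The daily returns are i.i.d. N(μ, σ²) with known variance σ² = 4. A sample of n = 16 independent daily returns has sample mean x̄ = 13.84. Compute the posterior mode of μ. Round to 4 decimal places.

n = 16, x̄ = 13.84.
For a Normal prior and Normal likelihood with known variance, the posterior is Normal; its mode equals its mean, the precision-weighted average.
Prior precision 1/σ₀² = 1/16 = 0.0625; data precision n/σ² = 16/4 = 4.
μ̂ = (0.0625·12 + 4·13.84) / (0.0625 + 4) = 56.11/4.0625 = 22444/1625 ≈ 13.8117.

μ̂_MAP = 13.8117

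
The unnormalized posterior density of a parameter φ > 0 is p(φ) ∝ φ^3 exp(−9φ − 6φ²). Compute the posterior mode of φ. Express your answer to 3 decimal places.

ℓ'(φ) = 3/φ − 9 − 12φ. Setting this to zero and multiplying by φ: 12φ² + 9φ − 3 = 0.
φ = (−9 + √(9² + 4·12·3)) / (2·12) = (−9 + √225) / 24 = (−9 + 15)/24 = 1/4.
ℓ''(φ) = −3/φ² − 12 < 0, confirming a maximum.

φ̂_MAP = 0.250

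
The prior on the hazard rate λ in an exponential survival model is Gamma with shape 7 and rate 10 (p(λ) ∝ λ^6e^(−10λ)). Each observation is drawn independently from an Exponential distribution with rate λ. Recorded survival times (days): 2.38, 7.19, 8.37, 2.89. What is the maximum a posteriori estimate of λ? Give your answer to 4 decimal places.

The Exponential(rate=λ) likelihood is ∝ λ^n e^(−λΣtᵢ). Here n = 4 and Σtᵢ = 2.38 + 7.19 + 8.37 + 2.89 = 20.83.
Posterior ∝ λ^6e^(−10λ) · λ^4e^(−20.83λ) = λ^10e^(−30.83λ), i.e. Gamma(11, 30.83).
Mode = (a−1)/b = 10/30.83 ≈ 0.3244.

λ̂_MAP = 0.3244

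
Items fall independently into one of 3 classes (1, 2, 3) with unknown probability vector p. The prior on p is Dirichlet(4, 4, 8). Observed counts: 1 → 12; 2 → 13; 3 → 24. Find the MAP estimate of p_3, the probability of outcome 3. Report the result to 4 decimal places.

MAP estimate: 0.5000

The posterior is Dirichlet(αᵢ + nᵢ) = Dirichlet(16, 17, 32).
For a Dirichlet(a₁,…,a_K) with all aᵢ > 1, the mode has j-th component (aⱼ − 1)/(Σaᵢ − K).
Here Σaᵢ = 65 and K = 3, so p_3 = (32 − 1)/(65 − 3) = 31/62 ≈ 0.5000.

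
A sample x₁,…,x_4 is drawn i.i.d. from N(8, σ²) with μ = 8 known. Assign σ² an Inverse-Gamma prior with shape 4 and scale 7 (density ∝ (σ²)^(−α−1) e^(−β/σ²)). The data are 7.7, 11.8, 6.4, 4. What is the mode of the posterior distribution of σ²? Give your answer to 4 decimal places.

σ̂²_MAP = 3.3636

Sum of squared deviations about the known mean: SS = (7.7−8)² + (11.8−8)² + (6.4−8)² + (4−8)² = 33.09.
The Normal likelihood contributes (σ²)^(−n/2) exp(−SS/(2σ²)), so the posterior is Inverse-Gamma(α + n/2, β + SS/2) = Inverse-Gamma(6, 23.545).
The mode of Inverse-Gamma(a, b) is b/(a+1) = 23.545/7 ≈ 3.3636.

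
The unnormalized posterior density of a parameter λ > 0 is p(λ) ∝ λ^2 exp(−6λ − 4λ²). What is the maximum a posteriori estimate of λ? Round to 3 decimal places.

ℓ'(λ) = 2/λ − 6 − 8λ. Setting this to zero and multiplying by λ: 8λ² + 6λ − 2 = 0.
λ = (−6 + √(6² + 4·8·2)) / (2·8) = (−6 + √100) / 16 = (−6 + 10)/16 = 1/4.
ℓ''(λ) = −2/λ² − 8 < 0, confirming a maximum.

λ̂_MAP = 0.250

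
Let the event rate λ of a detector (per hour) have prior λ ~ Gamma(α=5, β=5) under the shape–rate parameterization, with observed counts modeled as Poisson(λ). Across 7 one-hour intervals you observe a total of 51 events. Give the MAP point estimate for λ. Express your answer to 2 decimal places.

λ̂_MAP = 4.58

Σxᵢ = 51, n = 7.
Posterior ∝ λ^4e^(−5λ) · λ^51e^(−7λ) = λ^55e^(−12λ), i.e. Gamma(shape=56, rate=12).
The mode of a Gamma(a, b) with a ≥ 1 (shape–rate) is (a−1)/b = 55/12 ≈ 4.58.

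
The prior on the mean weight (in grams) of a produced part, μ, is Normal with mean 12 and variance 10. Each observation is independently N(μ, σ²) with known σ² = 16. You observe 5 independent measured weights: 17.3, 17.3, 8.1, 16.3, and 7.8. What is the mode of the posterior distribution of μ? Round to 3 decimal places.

μ̂_MAP = 13.030

n = 5; x̄ = (17.3 + 17.3 + 8.1 + 16.3 + 7.8)/5 = 66.8/5 = 13.36.
For a Normal prior and Normal likelihood with known variance, the posterior is Normal; its mode equals its mean, the precision-weighted average.
Prior precision 1/σ₀² = 1/10 = 0.1; data precision n/σ² = 5/16 = 0.3125.
μ̂ = (0.1·12 + 0.3125·13.36) / (0.1 + 0.3125) = 5.375/0.4125 = 430/33 ≈ 13.030.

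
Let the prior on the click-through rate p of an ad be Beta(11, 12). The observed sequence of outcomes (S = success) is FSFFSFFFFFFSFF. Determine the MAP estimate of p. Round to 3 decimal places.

p̂_MAP = 0.371

Prior: Beta(11, 12).
Data: 3 successes in 14 trials (from the sequence). The binomial likelihood contributes p^3(1−p)^11, so the posterior is Beta(11+3, 12+11) = Beta(14, 23).
For Beta(a, b) with a, b > 1 the mode is (a−1)/(a+b−2) = 13/35 ≈ 0.371.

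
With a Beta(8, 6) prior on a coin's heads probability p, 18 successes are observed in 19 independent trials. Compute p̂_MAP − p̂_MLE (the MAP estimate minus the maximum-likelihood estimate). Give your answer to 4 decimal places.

Posterior is Beta(26, 7); MAP = (26−1)/(33−2) = 25/31 ≈ 0.80645.
MLE ignores the prior: p̂_MLE = k/n = 18/19 ≈ 0.94737.
Difference = 25/31 − 18/19 = -83/589 ≈ -0.1409.

MAP − MLE = -0.1409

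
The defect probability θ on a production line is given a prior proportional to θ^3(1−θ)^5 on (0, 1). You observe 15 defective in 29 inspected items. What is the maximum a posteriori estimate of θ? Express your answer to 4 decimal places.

The prior density ∝ θ^3(1−θ)^5 is the kernel of Beta(4, 6).
Data: 15 successes in 29 trials. The binomial likelihood contributes θ^15(1−θ)^14, so the posterior is Beta(4+15, 6+14) = Beta(19, 20).
For Beta(a, b) with a, b > 1 the mode is (a−1)/(a+b−2) = 18/37 ≈ 0.4865.

θ̂_MAP = 0.4865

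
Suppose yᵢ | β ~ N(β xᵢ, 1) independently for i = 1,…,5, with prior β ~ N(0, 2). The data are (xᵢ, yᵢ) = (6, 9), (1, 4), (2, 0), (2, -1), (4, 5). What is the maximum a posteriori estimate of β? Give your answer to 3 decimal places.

β̂_MAP = 1.236

log p(β | y) = −Σ(yᵢ − βxᵢ)²/(2·1) − β²/(2·2) + const.
Setting the derivative to zero: Σxᵢ(yᵢ − βxᵢ)/1 − β/2 = 0, so β = Σxᵢyᵢ / (Σxᵢ² + σ²/τ²).
Σxᵢyᵢ = 6·9 + 1·4 + 2·0 + 2·(-1) + 4·5 = 76; Σxᵢ² = 61; σ²/τ² = 0.5.
β̂_MAP = 76 / (61 + 0.5) = 76/61.5 ≈ 1.236.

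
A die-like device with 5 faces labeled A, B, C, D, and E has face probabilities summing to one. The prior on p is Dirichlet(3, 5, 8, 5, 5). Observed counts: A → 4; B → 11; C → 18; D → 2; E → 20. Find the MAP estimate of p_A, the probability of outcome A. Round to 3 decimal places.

MAP estimate of p_A = 0.079

The posterior is Dirichlet(αᵢ + nᵢ) = Dirichlet(7, 16, 26, 7, 25).
For a Dirichlet(a₁,…,a_K) with all aᵢ > 1, the mode has j-th component (aⱼ − 1)/(Σaᵢ − K).
Here Σaᵢ = 81 and K = 5, so p_A = (7 − 1)/(81 − 5) = 6/76 ≈ 0.079.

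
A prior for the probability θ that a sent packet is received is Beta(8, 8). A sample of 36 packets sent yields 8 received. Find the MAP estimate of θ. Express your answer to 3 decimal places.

Prior: Beta(8, 8).
Data: 8 successes in 36 trials. The binomial likelihood contributes θ^8(1−θ)^28, so the posterior is Beta(8+8, 8+28) = Beta(16, 36).
For Beta(a, b) with a, b > 1 the mode is (a−1)/(a+b−2) = 15/50 ≈ 0.300.

θ̂_MAP = 0.300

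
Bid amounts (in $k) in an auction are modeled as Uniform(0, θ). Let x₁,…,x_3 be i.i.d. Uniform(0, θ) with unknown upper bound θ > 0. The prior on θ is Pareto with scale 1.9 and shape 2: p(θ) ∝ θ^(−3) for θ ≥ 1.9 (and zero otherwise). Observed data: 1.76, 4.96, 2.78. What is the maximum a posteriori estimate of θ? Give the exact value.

The Uniform(0, θ) likelihood is θ^(−n) for θ ≥ max(xᵢ), zero otherwise. Here max(xᵢ) = 4.96.
Posterior ∝ θ^(−3) · θ^(−3) = θ^(−6) on θ ≥ max(1.9, 4.96) = 4.96.
This density is strictly decreasing in θ, so the posterior mode lies at the lower boundary of the support.

θ̂_MAP = 4.96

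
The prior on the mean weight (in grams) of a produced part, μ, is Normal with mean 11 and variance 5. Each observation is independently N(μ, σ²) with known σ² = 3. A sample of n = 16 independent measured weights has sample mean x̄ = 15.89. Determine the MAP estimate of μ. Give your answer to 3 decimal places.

μ̂_MAP = 15.713

n = 16, x̄ = 15.89.
For a Normal prior and Normal likelihood with known variance, the posterior is Normal; its mode equals its mean, the precision-weighted average.
Prior precision 1/σ₀² = 1/5 = 0.2; data precision n/σ² = 16/3.
μ̂ = (0.2·11 + (16/3)·15.89) / (0.2 + 16/3) = (6521/75)/(83/15) = 6521/415 ≈ 15.713.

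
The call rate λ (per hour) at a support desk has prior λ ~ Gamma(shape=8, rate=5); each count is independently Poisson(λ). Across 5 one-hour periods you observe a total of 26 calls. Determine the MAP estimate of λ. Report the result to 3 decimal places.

λ̂_MAP = 3.300

Σxᵢ = 26, n = 5.
Posterior ∝ λ^7e^(−5λ) · λ^26e^(−5λ) = λ^33e^(−10λ), i.e. Gamma(shape=34, rate=10).
The mode of a Gamma(a, b) with a ≥ 1 (shape–rate) is (a−1)/b = 33/10 ≈ 3.300.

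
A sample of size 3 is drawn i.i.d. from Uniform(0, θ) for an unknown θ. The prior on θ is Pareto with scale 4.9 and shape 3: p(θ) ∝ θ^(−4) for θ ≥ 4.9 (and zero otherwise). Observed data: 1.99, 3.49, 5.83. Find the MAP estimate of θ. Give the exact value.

The Uniform(0, θ) likelihood is θ^(−n) for θ ≥ max(xᵢ), zero otherwise. Here max(xᵢ) = 5.83.
Posterior ∝ θ^(−4) · θ^(−3) = θ^(−7) on θ ≥ max(4.9, 5.83) = 5.83.
This density is strictly decreasing in θ, so the posterior mode lies at the lower boundary of the support.

θ̂_MAP = 5.83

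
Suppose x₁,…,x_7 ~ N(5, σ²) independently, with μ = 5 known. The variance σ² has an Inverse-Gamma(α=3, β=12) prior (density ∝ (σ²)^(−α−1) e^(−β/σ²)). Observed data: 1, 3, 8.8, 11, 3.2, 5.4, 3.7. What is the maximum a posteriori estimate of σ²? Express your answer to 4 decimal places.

Sum of squared deviations about the known mean: SS = (1−5)² + (3−5)² + (8.8−5)² + (11−5)² + (3.2−5)² + (5.4−5)² + (3.7−5)² = 75.53.
The Normal likelihood contributes (σ²)^(−n/2) exp(−SS/(2σ²)), so the posterior is Inverse-Gamma(α + n/2, β + SS/2) = Inverse-Gamma(6.5, 49.765).
The mode of Inverse-Gamma(a, b) is b/(a+1) = 49.765/7.5 ≈ 6.6353.

σ̂²_MAP = 6.6353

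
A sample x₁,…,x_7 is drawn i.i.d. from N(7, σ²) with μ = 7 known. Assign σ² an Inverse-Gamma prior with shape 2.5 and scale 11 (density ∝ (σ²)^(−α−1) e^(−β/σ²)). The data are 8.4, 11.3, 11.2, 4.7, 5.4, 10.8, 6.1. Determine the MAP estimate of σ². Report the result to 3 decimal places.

σ̂²_MAP = 5.942

Sum of squared deviations about the known mean: SS = (8.4−7)² + (11.3−7)² + (11.2−7)² + (4.7−7)² + (5.4−7)² + (10.8−7)² + (6.1−7)² = 61.19.
The Normal likelihood contributes (σ²)^(−n/2) exp(−SS/(2σ²)), so the posterior is Inverse-Gamma(α + n/2, β + SS/2) = Inverse-Gamma(6, 41.595).
The mode of Inverse-Gamma(a, b) is b/(a+1) = 41.595/7 ≈ 5.942.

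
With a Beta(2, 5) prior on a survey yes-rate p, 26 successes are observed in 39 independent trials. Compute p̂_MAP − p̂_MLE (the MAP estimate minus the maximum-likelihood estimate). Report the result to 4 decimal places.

MAP − MLE = -0.0530

Posterior is Beta(28, 18); MAP = (28−1)/(46−2) = 27/44 ≈ 0.61364.
MLE ignores the prior: p̂_MLE = k/n = 26/39 ≈ 0.66667.
Difference = 27/44 − 26/39 = -7/132 ≈ -0.0530.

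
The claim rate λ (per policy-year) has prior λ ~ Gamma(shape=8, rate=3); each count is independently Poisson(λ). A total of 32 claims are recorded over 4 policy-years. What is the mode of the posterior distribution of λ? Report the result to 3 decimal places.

λ̂_MAP = 5.571

Σxᵢ = 32, n = 4.
Posterior ∝ λ^7e^(−3λ) · λ^32e^(−4λ) = λ^39e^(−7λ), i.e. Gamma(shape=40, rate=7).
The mode of a Gamma(a, b) with a ≥ 1 (shape–rate) is (a−1)/b = 39/7 ≈ 5.571.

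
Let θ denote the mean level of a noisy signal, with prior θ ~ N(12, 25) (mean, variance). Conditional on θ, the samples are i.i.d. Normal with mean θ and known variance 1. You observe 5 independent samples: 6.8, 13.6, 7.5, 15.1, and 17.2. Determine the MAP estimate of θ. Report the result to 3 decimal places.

θ̂_MAP = 12.040

n = 5; x̄ = (6.8 + 13.6 + 7.5 + 15.1 + 17.2)/5 = 60.2/5 = 12.04.
For a Normal prior and Normal likelihood with known variance, the posterior is Normal; its mode equals its mean, the precision-weighted average.
Prior precision 1/σ₀² = 1/25 = 0.04; data precision n/σ² = 5/1 = 5.
θ̂ = (0.04·12 + 5·12.04) / (0.04 + 5) = 60.68/5.04 = 1517/126 ≈ 12.040.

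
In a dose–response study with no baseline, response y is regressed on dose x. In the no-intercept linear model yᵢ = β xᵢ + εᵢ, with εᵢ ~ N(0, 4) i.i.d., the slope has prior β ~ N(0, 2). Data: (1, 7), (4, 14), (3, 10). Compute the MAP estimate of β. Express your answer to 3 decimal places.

β̂_MAP = 3.321

log p(β | y) = −Σ(yᵢ − βxᵢ)²/(2·4) − β²/(2·2) + const.
Setting the derivative to zero: Σxᵢ(yᵢ − βxᵢ)/4 − β/2 = 0, so β = Σxᵢyᵢ / (Σxᵢ² + σ²/τ²).
Σxᵢyᵢ = 1·7 + 4·14 + 3·10 = 93; Σxᵢ² = 26; σ²/τ² = 2.
β̂_MAP = 93 / (26 + 2) = 93/28 ≈ 3.321.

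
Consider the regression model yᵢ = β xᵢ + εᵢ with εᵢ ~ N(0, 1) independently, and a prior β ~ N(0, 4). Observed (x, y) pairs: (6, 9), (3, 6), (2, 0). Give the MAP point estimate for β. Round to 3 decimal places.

β̂_MAP = 1.462

log p(β | y) = −Σ(yᵢ − βxᵢ)²/(2·1) − β²/(2·4) + const.
Setting the derivative to zero: Σxᵢ(yᵢ − βxᵢ)/1 − β/4 = 0, so β = Σxᵢyᵢ / (Σxᵢ² + σ²/τ²).
Σxᵢyᵢ = 6·9 + 3·6 + 2·0 = 72; Σxᵢ² = 49; σ²/τ² = 0.25.
β̂_MAP = 72 / (49 + 0.25) = 72/49.25 ≈ 1.462.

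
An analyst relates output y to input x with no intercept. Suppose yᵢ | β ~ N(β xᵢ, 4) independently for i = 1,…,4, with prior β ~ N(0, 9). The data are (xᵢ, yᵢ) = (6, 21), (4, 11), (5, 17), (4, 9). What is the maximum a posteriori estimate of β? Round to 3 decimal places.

β̂_MAP = 3.114

log p(β | y) = −Σ(yᵢ − βxᵢ)²/(2·4) − β²/(2·9) + const.
Setting the derivative to zero: Σxᵢ(yᵢ − βxᵢ)/4 − β/9 = 0, so β = Σxᵢyᵢ / (Σxᵢ² + σ²/τ²).
Σxᵢyᵢ = 6·21 + 4·11 + 5·17 + 4·9 = 291; Σxᵢ² = 93; σ²/τ² = 4/9.
β̂_MAP = 291 / (93 + 4/9) = 291/(841/9) = 2619/841 ≈ 3.114.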